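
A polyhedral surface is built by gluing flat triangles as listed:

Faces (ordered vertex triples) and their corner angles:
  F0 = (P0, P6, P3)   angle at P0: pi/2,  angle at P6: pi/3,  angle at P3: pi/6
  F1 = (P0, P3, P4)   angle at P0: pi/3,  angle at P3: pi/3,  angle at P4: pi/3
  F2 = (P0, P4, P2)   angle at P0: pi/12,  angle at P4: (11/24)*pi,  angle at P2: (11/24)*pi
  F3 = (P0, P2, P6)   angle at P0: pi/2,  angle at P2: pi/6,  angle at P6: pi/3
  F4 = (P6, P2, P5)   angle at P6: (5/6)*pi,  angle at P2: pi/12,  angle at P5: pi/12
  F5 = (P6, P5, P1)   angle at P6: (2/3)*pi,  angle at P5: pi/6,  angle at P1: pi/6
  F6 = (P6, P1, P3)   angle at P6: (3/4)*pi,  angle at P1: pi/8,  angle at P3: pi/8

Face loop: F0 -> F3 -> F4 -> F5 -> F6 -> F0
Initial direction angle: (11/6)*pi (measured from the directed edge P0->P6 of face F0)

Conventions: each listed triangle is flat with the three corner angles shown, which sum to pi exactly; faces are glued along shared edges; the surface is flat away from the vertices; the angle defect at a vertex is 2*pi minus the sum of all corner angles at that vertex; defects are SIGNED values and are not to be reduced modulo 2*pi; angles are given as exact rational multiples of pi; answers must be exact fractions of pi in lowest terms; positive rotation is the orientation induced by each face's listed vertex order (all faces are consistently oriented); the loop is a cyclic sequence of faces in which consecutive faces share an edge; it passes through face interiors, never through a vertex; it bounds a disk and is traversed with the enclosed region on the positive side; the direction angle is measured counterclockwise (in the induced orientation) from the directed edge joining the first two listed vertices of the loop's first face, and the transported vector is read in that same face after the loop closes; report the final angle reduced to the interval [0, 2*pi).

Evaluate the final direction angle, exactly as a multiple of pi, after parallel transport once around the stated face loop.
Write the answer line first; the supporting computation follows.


Answer: final direction angle = (11/12)*pi

enclosed vertex P6: corner angles sum to (35/12)*pi, defect = 2*pi - (35/12)*pi = (-11/12)*pi
by Gauss-Bonnet the loop rotates the vector by the enclosed defect sum (positive orientation, mod 2*pi)
final angle = (11/6)*pi - (11/12)*pi = (11/12)*pi (mod 2*pi)


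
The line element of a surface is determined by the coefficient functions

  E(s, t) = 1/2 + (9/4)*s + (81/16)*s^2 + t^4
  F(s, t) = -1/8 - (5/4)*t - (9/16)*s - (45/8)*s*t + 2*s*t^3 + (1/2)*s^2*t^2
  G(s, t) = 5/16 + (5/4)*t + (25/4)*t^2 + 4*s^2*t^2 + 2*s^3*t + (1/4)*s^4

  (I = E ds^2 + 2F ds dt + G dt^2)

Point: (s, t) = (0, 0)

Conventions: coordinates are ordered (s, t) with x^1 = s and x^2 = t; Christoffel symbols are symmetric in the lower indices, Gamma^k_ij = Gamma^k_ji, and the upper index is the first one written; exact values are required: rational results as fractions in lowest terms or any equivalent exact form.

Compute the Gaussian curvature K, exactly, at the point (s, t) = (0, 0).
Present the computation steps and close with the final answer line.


E = 1/2, F = -1/8, G = 5/16, EG - F^2 = 9/64 at the point
E_s = 9/4, E_t = 0, F_s = -9/16, F_t = -5/4, G_s = 0, G_t = 5/4
E_tt = 0, F_st = -45/8, G_ss = 0
Evaluate Brioschi's two determinant matrices M1, M2 and divide by (EG - F^2)^2.
M1 = [[-E_tt/2 + F_st - G_ss/2, E_s/2, F_s - E_t/2], [F_t - G_s/2, E, F], [G_t/2, F, G]] = [[-45/8, 9/8, -9/16], [-5/4, 1/2, -1/8], [5/8, -1/8, 5/16]]; det M1 = -45/128
M2 = [[0, E_t/2, G_s/2], [E_t/2, E, F], [G_s/2, F, G]] = [[0, 0, 0], [0, 1/2, -1/8], [0, -1/8, 5/16]]; det M2 = 0
det M1 - det M2 = -45/128; K = -45/128 / (9/64)^2 = -160/9

Answer: K = -160/9


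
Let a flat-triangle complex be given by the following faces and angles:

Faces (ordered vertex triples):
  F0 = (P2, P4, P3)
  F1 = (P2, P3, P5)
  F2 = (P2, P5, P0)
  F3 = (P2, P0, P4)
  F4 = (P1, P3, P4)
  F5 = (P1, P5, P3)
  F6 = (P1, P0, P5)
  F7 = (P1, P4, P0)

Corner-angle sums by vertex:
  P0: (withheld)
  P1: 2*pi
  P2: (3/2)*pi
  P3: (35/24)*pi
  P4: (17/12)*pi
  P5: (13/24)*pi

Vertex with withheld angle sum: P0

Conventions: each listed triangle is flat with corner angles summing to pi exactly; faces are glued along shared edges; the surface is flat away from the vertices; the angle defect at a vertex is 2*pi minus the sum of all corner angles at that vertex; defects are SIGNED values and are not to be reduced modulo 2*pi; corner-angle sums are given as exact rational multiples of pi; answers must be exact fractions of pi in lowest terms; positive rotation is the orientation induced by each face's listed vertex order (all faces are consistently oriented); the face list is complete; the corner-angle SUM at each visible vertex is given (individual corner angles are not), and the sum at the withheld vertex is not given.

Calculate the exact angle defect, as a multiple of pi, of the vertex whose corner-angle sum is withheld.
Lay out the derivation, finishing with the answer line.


V = 6, E = 12, F = 8; chi = V - E + F = 2
Gauss-Bonnet: total defect = 2*pi*chi = 4*pi; visible defects sum to (37/12)*pi

Answer: defect(P0) = (11/12)*pi


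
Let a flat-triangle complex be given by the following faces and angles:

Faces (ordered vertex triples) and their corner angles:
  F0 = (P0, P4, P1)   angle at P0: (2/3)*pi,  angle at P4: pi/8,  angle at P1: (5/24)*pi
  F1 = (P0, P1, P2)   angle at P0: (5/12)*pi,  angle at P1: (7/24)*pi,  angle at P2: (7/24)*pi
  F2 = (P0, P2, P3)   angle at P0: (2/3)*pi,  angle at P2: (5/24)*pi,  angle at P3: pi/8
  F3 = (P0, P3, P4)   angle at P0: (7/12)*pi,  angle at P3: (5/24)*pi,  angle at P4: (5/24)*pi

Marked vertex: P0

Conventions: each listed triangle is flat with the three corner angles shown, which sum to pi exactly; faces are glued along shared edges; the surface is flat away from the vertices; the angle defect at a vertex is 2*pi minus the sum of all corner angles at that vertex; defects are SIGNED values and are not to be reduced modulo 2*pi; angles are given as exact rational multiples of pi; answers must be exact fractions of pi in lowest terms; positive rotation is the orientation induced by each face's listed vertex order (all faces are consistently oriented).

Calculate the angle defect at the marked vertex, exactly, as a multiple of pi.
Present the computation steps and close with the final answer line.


Sum of corner angles at P0: (7/3)*pi
defect = 2*pi - (7/3)*pi

Answer: defect(P0) = -pi/3


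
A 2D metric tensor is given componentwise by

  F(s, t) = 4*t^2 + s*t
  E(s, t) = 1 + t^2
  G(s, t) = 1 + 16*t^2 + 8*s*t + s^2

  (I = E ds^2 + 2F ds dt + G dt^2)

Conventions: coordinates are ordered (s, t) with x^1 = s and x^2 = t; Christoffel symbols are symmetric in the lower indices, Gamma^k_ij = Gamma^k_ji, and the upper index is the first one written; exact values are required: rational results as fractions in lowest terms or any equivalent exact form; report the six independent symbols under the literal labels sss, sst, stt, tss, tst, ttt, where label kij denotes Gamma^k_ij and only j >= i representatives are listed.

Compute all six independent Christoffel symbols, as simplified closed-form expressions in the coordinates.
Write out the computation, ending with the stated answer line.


E = 1 + t^2; F = 4*t^2 + s*t; G = 1 + 16*t^2 + 8*s*t + s^2
Gamma^k_ij = (1/2) g^{kl} (d_i g_jl + d_j g_il - d_l g_ij), with g^inv = (1/(EG-F^2)) [[G, -F], [-F, E]]
first partials: E_s = 0, E_t = 2*t, F_s = t, F_t = 8*t + s, G_s = 8*t + 2*s, G_t = 32*t + 8*s
D = EG - F^2 = 1 + 17*t^2 + 8*s*t + s^2
expanded: Gamma^s_ss = (G E_s - 2F F_s + F E_t)/(2D), Gamma^s_st = (G E_t - F G_s)/(2D), Gamma^s_tt = (2G F_t - G G_s - F G_t)/(2D), Gamma^t_ss = (2E F_s - E E_t - F E_s)/(2D), Gamma^t_st = (E G_s - F E_t)/(2D), Gamma^t_tt = (E G_t - 2F F_t + F G_s)/(2D); substitute and cancel common factors

Answer: Gamma_sss = 0, Gamma_sst = t/(s^2 + 8*s*t + 17*t^2 + 1), Gamma_stt = 4*t/(s^2 + 8*s*t + 17*t^2 + 1), Gamma_tss = 0, Gamma_tst = (s + 4*t)/(s^2 + 8*s*t + 17*t^2 + 1), Gamma_ttt = (4*s + 16*t)/(s^2 + 8*s*t + 17*t^2 + 1)


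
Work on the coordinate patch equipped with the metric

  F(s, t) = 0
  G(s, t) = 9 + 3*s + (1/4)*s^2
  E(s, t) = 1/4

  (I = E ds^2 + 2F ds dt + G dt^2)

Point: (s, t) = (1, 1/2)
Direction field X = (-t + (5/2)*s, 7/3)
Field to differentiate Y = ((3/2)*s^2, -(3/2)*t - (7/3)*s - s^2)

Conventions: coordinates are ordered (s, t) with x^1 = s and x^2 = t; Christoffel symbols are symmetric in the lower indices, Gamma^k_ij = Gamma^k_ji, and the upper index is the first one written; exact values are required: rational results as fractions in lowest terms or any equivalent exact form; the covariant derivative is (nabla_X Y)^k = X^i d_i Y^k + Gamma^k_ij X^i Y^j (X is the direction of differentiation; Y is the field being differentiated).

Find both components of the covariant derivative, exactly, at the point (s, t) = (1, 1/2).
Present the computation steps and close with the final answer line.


E = 1/4, F = 0, G = 49/4 at the point
E_s = 0, E_t = 0, F_s = 0, F_t = 0, G_s = 7/2, G_t = 0
EG - F^2 = 49/16;  g^inv = (16/49) * [[49/4, 0], [0, 1/4]]
first-kind symbols [ij,l] = (1/2)(d_i g_jl + d_j g_il - d_l g_ij): [ss,s] = E_s/2 = 0, [ss,t] = F_s - E_t/2 = 0, [st,s] = E_t/2 = 0, [st,t] = G_s/2 = 7/4, [tt,s] = F_t - G_s/2 = -7/4, [tt,t] = G_t/2 = 0
Gamma^s_ij = (G*[ij,s] - F*[ij,t])/(EG - F^2), Gamma^t_ij = (E*[ij,t] - F*[ij,s])/(EG - F^2)
Gamma_sss = 0, Gamma_sst = 0, Gamma_stt = -7, Gamma_tss = 0, Gamma_tst = 1/7, Gamma_ttt = 0
X = (2, 7/3), Y = (3/2, -49/12) at the point

Answer: (nabla_X Y)^s = 2617/36, (nabla_X Y)^t = -77/6


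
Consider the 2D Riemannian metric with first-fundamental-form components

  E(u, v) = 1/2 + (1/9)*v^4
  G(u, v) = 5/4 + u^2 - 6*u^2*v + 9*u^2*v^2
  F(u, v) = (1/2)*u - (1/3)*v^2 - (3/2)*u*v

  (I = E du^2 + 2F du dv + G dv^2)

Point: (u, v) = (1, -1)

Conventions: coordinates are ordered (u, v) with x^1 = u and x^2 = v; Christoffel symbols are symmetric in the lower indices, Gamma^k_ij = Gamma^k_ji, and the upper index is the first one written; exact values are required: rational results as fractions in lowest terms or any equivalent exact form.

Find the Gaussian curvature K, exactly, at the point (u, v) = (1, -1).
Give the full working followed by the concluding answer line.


E = 11/18, F = 5/3, G = 69/4, EG - F^2 = 559/72 at the point
E_u = 0, E_v = -4/9, F_u = 2, F_v = -5/6, G_u = 32, G_v = -24
E_vv = 4/3, F_uv = -3/2, G_uu = 32
The intrinsic route: Brioschi's K = (det M1 - det M2)/(EG - F^2)^2.
M1 = [[-E_vv/2 + F_uv - G_uu/2, E_u/2, F_u - E_v/2], [F_v - G_u/2, E, F], [G_v/2, F, G]] = [[-109/6, 0, 20/9], [-101/6, 11/18, 5/3], [-12, 5/3, 69/4]]; det M1 = -242473/1296
M2 = [[0, E_v/2, G_u/2], [E_v/2, E, F], [G_u/2, F, G]] = [[0, -2/9, 16], [-2/9, 11/18, 5/3], [16, 5/3, 69/4]]; det M2 = -4567/27
det M1 - det M2 = -23257/1296; K = -23257/1296 / (559/72)^2 = -7156/24037

Answer: K = -7156/24037


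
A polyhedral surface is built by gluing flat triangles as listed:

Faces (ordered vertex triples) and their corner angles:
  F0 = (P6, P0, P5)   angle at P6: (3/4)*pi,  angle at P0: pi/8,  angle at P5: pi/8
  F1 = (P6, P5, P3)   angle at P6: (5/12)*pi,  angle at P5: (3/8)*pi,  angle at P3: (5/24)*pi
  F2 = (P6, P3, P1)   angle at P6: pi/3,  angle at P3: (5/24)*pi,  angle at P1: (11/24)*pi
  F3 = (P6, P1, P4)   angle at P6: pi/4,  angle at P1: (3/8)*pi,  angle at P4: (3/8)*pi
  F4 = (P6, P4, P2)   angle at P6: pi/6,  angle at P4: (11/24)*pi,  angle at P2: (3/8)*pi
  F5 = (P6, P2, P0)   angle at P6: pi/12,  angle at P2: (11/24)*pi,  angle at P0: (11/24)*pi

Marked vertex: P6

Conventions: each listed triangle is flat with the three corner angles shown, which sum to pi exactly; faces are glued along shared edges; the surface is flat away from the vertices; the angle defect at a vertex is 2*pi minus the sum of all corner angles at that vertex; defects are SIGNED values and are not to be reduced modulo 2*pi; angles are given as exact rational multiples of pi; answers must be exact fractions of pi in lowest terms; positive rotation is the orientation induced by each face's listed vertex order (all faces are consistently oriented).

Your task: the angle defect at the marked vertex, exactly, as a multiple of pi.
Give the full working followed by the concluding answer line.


Sum of corner angles at P6: 2*pi
defect = 2*pi - 2*pi

Answer: defect(P6) = 0


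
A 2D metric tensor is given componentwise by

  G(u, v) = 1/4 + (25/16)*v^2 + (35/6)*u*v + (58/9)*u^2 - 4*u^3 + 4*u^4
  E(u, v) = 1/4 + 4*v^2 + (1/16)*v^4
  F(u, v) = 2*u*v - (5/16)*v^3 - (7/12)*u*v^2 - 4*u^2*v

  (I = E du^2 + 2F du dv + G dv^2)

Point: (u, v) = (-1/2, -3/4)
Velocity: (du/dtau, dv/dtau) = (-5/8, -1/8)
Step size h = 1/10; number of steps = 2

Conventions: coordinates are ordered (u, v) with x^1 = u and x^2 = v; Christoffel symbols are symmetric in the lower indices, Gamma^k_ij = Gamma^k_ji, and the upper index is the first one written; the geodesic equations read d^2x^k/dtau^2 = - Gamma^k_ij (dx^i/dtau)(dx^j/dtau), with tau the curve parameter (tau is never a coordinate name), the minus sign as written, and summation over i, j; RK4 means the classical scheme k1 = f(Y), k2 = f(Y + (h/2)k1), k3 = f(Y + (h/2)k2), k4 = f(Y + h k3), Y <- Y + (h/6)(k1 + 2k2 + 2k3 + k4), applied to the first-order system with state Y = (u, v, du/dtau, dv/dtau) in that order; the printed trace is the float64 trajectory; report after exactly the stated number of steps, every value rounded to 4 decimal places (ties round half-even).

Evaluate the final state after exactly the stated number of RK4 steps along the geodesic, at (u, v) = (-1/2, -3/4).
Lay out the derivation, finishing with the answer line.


f(Y) = (du/dtau, dv/dtau, -Gamma^u_ij Y'^i Y'^j, -Gamma^v_ij Y'^i Y'^j) with the Gammas evaluated at the stage position; h = 0.100000; intermediate values shown to 6 dp
step 0: u = -0.5000, v = -0.7500, du/dtau = -0.6250, dv/dtau = -0.1250
step 1:
  k1: at (u, v) = (-0.500000, -0.750000), (du/dtau, dv/dtau) = (-0.625000, -0.125000); Gamma_uuu = 0.287742, Gamma_uuv = -0.282190, Gamma_uvv = 2.959910, Gamma_vuu = -0.403723, Gamma_vuv = -1.303904, Gamma_vvv = -1.399539; k1 = (-0.625000, -0.125000, -0.114556, 0.383307)
  k2: at (u, v) = (-0.531250, -0.756250), (du/dtau, dv/dtau) = (-0.630728, -0.105835); Gamma_uuu = 0.324014, Gamma_uuv = -0.197584, Gamma_uvv = 3.199322, Gamma_vuu = -0.420817, Gamma_vuv = -1.306644, Gamma_vvv = -1.451182; k2 = (-0.630728, -0.105835, -0.138355, 0.358108)
  k3: at (u, v) = (-0.531536, -0.755292), (du/dtau, dv/dtau) = (-0.631918, -0.107095); Gamma_uuu = 0.324416, Gamma_uuv = -0.196599, Gamma_uvv = 3.208426, Gamma_vuu = -0.420713, Gamma_vuv = -1.307534, Gamma_vvv = -1.453207; k3 = (-0.631918, -0.107095, -0.139734, 0.361641)
  k4: at (u, v) = (-0.563192, -0.760709), (du/dtau, dv/dtau) = (-0.638973, -0.088836); Gamma_uuu = 0.361934, Gamma_uuv = -0.105798, Gamma_uvv = 3.478923, Gamma_vuu = -0.435338, Gamma_vuv = -1.313833, Gamma_vvv = -1.512945; k4 = (-0.638973, -0.088836, -0.163217, 0.338839)
  Y <- Y + (h/6)(k1 + 2k2 + 2k3 + k4): u = -0.5632, v = -0.7607, du/dtau = -0.6389, dv/dtau = -0.0890
step 2:
  k1: at (u, v) = (-0.563154, -0.760662), (du/dtau, dv/dtau) = (-0.638899, -0.088973); Gamma_uuu = 0.361892, Gamma_uuv = -0.105896, Gamma_uvv = 3.478894, Gamma_vuu = -0.435311, Gamma_vuv = -1.313858, Gamma_vvv = -1.512937; k1 = (-0.638899, -0.088973, -0.163222, 0.339038)
  k2: at (u, v) = (-0.595099, -0.765110), (du/dtau, dv/dtau) = (-0.647060, -0.072021); Gamma_uuu = 0.400488, Gamma_uuv = -0.008560, Gamma_uvv = 3.783828, Gamma_vuu = -0.447661, Gamma_vuv = -1.323579, Gamma_vvv = -1.581237; k2 = (-0.647060, -0.072021, -0.186508, 0.318994)
  k3: at (u, v) = (-0.595507, -0.764263), (du/dtau, dv/dtau) = (-0.648225, -0.073023); Gamma_uuu = 0.401047, Gamma_uuv = -0.006884, Gamma_uvv = 3.795135, Gamma_vuu = -0.447547, Gamma_vuv = -1.324434, Gamma_vvv = -1.583663; k3 = (-0.648225, -0.073023, -0.188103, 0.321887)
  k4: at (u, v) = (-0.627977, -0.767964), (du/dtau, dv/dtau) = (-0.657710, -0.056784); Gamma_uuu = 0.440972, Gamma_uuv = 0.098704, Gamma_uvv = 4.141293, Gamma_vuu = -0.457908, Gamma_vuv = -1.337331, Gamma_vvv = -1.661622; k4 = (-0.657710, -0.056784, -0.211482, 0.303332)
  Y <- Y + (h/6)(k1 + 2k2 + 2k3 + k4): u = -0.6279, v = -0.7679, du/dtau = -0.6576, dv/dtau = -0.0569

Answer: u = -0.6279, v = -0.7679, du/dtau = -0.6576, dv/dtau = -0.0569


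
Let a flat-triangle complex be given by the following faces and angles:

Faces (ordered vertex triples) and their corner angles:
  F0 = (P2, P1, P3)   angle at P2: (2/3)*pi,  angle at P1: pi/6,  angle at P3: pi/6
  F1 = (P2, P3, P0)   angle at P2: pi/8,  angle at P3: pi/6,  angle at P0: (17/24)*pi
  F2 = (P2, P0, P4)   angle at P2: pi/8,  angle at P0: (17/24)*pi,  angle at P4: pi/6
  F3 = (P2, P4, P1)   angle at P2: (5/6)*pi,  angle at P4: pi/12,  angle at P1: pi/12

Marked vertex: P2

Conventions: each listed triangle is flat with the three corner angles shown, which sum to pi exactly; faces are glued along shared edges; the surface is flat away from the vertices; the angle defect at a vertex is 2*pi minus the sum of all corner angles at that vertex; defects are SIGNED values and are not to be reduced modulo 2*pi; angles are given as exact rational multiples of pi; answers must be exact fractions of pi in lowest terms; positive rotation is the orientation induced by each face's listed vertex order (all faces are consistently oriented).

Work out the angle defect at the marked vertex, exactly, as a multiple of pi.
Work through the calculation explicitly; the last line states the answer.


Sum of corner angles at P2: (7/4)*pi
defect = 2*pi - (7/4)*pi

Answer: defect(P2) = pi/4


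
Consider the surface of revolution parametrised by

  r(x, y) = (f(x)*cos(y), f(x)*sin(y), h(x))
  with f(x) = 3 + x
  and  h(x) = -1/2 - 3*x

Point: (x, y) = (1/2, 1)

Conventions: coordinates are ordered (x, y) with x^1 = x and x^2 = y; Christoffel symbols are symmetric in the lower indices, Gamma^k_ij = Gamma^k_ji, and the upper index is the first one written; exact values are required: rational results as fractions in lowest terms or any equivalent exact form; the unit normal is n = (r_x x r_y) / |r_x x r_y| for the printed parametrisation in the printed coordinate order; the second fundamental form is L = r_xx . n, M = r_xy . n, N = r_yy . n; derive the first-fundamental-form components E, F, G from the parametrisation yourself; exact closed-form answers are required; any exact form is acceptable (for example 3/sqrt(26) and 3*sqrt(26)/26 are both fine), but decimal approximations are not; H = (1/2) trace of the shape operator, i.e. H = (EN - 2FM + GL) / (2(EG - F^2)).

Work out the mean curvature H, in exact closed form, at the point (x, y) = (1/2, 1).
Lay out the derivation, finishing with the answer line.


f = 7/2, f' = 1, f'' = 0, h' = -3, h'' = 0
E = 10, F = 0, G = 49/4; answer radicand W^2 = 10
unnormalised second-form numerators: l = 0, m = 0, n = -21/2; L = l/sqrt(10), and similarly M = m/sqrt(W^2), N = n/sqrt(W^2)
H = (E*n - 2*F*m + G*l) / (2*(EG - F^2)*sqrt(W^2)); E*n - 2*F*m + G*l = -105, EG - F^2 = 245/2, so H = (-3/7)/sqrt(10)

Answer: H = -3*sqrt(10)/70


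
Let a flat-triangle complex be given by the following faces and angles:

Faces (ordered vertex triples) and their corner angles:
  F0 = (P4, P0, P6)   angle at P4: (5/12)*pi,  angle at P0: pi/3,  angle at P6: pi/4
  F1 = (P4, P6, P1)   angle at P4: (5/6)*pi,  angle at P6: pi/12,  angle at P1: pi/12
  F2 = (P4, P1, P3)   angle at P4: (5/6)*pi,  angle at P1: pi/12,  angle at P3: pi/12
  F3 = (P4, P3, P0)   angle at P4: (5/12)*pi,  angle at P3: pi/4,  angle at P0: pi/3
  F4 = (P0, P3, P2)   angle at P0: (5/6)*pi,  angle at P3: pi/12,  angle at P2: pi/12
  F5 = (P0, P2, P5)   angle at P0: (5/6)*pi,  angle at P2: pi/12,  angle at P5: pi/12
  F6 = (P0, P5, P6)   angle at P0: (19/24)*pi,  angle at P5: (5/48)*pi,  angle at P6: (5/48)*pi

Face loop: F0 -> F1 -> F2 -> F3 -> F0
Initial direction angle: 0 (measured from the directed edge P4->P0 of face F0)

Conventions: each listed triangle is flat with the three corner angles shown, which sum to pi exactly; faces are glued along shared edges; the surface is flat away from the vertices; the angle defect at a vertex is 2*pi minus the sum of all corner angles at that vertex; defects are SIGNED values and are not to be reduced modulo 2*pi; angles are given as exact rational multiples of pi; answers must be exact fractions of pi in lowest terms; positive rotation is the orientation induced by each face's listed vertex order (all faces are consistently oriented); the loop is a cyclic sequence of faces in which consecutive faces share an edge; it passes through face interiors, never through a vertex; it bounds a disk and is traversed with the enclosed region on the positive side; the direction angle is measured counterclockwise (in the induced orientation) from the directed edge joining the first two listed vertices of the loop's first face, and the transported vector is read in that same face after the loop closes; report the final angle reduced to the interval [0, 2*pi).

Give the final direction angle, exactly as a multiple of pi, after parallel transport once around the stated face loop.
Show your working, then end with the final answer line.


enclosed vertex P4: corner angles sum to (5/2)*pi, defect = 2*pi - (5/2)*pi = -pi/2
the rotation equals the total enclosed defect, so the final angle is initial + defects (mod 2*pi)
final angle = 0 - pi/2 = (3/2)*pi (mod 2*pi)

Answer: final direction angle = (3/2)*pi


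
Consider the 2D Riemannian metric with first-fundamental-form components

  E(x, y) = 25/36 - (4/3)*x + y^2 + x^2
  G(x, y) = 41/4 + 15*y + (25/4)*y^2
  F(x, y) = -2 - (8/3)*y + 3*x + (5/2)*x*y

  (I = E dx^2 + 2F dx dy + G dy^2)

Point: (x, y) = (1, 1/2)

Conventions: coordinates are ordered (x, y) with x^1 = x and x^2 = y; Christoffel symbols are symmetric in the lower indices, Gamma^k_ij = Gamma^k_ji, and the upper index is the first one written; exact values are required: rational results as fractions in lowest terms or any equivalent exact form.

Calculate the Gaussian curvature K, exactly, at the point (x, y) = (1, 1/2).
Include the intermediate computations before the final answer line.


E = 11/18, F = 11/12, G = 309/16, EG - F^2 = 3157/288 at the point
E_x = 2/3, E_y = 1, F_x = 17/4, F_y = -1/6, G_x = 0, G_y = 85/4
E_yy = 2, F_xy = 5/2, G_xx = 0
K follows from Brioschi's formula, (det M1 - det M2)/(EG - F^2)^2.
M1 = [[-E_yy/2 + F_xy - G_xx/2, E_x/2, F_x - E_y/2], [F_y - G_x/2, E, F], [G_y/2, F, G]] = [[3/2, 1/3, 15/4], [-1/6, 11/18, 11/12], [85/8, 11/12, 309/16]]; det M1 = -599/144
M2 = [[0, E_y/2, G_x/2], [E_y/2, E, F], [G_x/2, F, G]] = [[0, 1/2, 0], [1/2, 11/18, 11/12], [0, 11/12, 309/16]]; det M2 = -309/64
det M1 - det M2 = 385/576; K = 385/576 / (3157/288)^2 = 720/129437

Answer: K = 720/129437


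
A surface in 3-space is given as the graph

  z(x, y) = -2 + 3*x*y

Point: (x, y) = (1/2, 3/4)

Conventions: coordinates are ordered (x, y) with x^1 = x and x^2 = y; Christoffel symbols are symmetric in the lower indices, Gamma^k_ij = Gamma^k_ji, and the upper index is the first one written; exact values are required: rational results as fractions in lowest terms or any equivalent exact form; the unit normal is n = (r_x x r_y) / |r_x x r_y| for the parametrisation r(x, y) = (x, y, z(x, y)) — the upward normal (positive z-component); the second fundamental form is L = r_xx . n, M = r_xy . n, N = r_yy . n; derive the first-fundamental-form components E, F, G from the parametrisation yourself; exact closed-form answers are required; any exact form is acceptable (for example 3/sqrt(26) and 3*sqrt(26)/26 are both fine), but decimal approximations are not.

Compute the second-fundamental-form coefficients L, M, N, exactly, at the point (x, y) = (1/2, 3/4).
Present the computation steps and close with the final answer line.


z_x = 9/4, z_y = 3/2, z_xx = 0, z_xy = 3, z_yy = 0
E = 97/16, F = 27/8, G = 13/4; answer radicand W^2 = 133/16
unnormalised second-form numerators: l = 0, m = 3, n = 0; L = l/sqrt(133/16), and similarly M = m/sqrt(W^2), N = n/sqrt(W^2)

Answer: L = 0, M = 12*sqrt(133)/133, N = 0


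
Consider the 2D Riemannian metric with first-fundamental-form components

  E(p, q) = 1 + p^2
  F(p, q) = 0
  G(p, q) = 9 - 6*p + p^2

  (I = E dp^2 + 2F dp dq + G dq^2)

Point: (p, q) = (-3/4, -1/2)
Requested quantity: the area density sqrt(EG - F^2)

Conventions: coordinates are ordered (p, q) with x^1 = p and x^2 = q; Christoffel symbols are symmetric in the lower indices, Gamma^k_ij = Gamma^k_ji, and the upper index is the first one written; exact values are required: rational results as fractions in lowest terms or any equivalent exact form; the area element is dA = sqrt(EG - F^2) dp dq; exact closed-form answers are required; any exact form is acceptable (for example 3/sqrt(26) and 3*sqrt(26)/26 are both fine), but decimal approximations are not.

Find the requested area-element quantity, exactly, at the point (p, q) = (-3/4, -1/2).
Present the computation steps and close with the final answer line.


E = 25/16, F = 0, G = 225/16; EG - F^2 = 5625/256

Answer: sqrt(EG - F^2) = 75/16


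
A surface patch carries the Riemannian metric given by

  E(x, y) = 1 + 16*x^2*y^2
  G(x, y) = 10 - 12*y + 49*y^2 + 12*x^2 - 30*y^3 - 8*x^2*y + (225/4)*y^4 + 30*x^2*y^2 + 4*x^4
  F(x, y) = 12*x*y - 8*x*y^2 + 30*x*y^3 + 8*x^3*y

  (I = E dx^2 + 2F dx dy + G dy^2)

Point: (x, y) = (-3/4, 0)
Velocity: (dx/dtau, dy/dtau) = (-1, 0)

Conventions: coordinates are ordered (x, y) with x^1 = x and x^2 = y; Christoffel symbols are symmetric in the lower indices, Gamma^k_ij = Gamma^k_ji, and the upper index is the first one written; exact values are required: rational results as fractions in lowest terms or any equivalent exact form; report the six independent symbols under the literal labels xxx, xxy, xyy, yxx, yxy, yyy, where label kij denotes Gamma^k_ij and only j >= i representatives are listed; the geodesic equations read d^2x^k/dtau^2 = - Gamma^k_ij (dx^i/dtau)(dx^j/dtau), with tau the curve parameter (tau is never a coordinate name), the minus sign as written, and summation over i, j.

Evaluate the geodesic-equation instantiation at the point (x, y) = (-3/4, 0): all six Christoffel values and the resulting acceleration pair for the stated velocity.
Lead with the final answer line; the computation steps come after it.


Answer: Gamma_xxx = 0, Gamma_xxy = 0, Gamma_xyy = 0, Gamma_yxx = 0, Gamma_yxy = -792/1153, Gamma_yyy = -528/1153; accelerations (d^2x/dtau^2, d^2y/dtau^2) = (0, 0)

E = 1, F = 0, G = 1153/64 at the point
E_x = 0, E_y = 0, F_x = 0, F_y = -99/8, G_x = -99/4, G_y = -33/2
EG - F^2 = 1153/64;  g^inv = (64/1153) * [[1153/64, 0], [0, 1]]
first-kind symbols [ij,l] = (1/2)(d_i g_jl + d_j g_il - d_l g_ij): [xx,x] = E_x/2 = 0, [xx,y] = F_x - E_y/2 = 0, [xy,x] = E_y/2 = 0, [xy,y] = G_x/2 = -99/8, [yy,x] = F_y - G_x/2 = 0, [yy,y] = G_y/2 = -33/4
Gamma^x_ij = (G*[ij,x] - F*[ij,y])/(EG - F^2), Gamma^y_ij = (E*[ij,y] - F*[ij,x])/(EG - F^2)
Gamma_xxx = 0, Gamma_xxy = 0, Gamma_xyy = 0, Gamma_yxx = 0, Gamma_yxy = -792/1153, Gamma_yyy = -528/1153
d^2x/dtau^2 = -(Gamma_xxx*(-1)^2 + 2*Gamma_xxy*(-1)*(0) + Gamma_xyy*(0)^2) = 0
d^2y/dtau^2 = -(Gamma_yxx*(-1)^2 + 2*Gamma_yxy*(-1)*(0) + Gamma_yyy*(0)^2) = 0


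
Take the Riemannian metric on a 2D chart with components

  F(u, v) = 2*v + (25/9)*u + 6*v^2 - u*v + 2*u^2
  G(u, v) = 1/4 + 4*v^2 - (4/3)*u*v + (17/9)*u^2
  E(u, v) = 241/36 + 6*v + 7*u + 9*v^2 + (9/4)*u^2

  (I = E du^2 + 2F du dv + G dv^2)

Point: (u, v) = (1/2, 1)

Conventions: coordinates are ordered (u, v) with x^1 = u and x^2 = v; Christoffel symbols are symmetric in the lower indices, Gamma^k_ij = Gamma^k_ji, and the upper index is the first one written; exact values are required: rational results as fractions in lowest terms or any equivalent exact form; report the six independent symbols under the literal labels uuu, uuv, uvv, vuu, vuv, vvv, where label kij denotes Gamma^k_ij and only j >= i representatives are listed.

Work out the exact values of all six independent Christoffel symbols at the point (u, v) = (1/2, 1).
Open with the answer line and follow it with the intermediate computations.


Answer: Gamma_uuu = 248714/42269, Gamma_uuv = 119384/42269, Gamma_uvv = 49760/42269, Gamma_vuu = -661486/42269, Gamma_vuv = -273487/42269, Gamma_vvv = -76982/42269

E = 3709/144, F = 169/18, G = 73/18 at the point
E_u = 37/4, E_v = 24, F_u = 34/9, F_v = 27/2, G_u = 5/9, G_v = 22/3
EG - F^2 = 42269/2592;  g^inv = (2592/42269) * [[73/18, -169/18], [-169/18, 3709/144]]
first-kind symbols [ij,l] = (1/2)(d_i g_jl + d_j g_il - d_l g_ij): [uu,u] = E_u/2 = 37/8, [uu,v] = F_u - E_v/2 = -74/9, [uv,u] = E_v/2 = 12, [uv,v] = G_u/2 = 5/18, [vv,u] = F_v - G_u/2 = 119/9, [vv,v] = G_v/2 = 11/3
Gamma^u_ij = (G*[ij,u] - F*[ij,v])/(EG - F^2), Gamma^v_ij = (E*[ij,v] - F*[ij,u])/(EG - F^2)


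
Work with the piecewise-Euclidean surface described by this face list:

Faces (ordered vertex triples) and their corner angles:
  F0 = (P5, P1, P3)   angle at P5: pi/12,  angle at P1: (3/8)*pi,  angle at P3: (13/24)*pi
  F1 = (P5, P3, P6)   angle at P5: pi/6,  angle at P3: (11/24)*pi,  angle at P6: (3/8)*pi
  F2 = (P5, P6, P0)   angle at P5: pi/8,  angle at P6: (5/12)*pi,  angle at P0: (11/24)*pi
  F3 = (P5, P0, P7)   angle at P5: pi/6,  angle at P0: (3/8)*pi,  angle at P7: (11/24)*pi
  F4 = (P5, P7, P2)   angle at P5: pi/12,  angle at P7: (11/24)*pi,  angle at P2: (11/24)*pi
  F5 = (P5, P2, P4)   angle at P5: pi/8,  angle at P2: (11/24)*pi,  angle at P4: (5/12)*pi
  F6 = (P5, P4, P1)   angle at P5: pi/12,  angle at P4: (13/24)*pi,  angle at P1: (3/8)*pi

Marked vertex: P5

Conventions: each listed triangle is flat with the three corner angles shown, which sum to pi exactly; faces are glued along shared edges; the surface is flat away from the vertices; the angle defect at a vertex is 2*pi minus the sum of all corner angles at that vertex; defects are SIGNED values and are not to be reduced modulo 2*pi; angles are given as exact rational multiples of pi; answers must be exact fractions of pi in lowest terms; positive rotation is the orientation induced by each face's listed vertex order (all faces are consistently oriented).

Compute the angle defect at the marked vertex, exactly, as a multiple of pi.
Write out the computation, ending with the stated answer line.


Sum of corner angles at P5: (5/6)*pi
defect = 2*pi - (5/6)*pi

Answer: defect(P5) = (7/6)*pi


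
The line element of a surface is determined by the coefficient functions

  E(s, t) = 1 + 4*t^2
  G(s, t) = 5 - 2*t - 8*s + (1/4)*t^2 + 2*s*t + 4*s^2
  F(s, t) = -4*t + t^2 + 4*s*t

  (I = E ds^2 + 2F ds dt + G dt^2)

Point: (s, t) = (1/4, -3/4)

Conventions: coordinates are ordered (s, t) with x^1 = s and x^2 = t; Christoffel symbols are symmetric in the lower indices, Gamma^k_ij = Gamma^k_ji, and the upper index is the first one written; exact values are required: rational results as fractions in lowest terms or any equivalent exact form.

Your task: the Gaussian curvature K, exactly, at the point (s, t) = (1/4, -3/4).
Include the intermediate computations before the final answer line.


E = 13/4, F = 45/16, G = 289/64, EG - F^2 = 433/64 at the point
E_s = 0, E_t = -6, F_s = -3, F_t = -9/2, G_s = -15/2, G_t = -15/8
E_tt = 8, F_st = 4, G_ss = 8
The intrinsic route: Brioschi's K = (det M1 - det M2)/(EG - F^2)^2.
M1 = [[-E_tt/2 + F_st - G_ss/2, E_s/2, F_s - E_t/2], [F_t - G_s/2, E, F], [G_t/2, F, G]] = [[-4, 0, 0], [-3/4, 13/4, 45/16], [-15/16, 45/16, 289/64]]; det M1 = -433/16
M2 = [[0, E_t/2, G_s/2], [E_t/2, E, F], [G_s/2, F, G]] = [[0, -3, -15/4], [-3, 13/4, 45/16], [-15/4, 45/16, 289/64]]; det M2 = -369/16
det M1 - det M2 = -4; K = -4 / (433/64)^2 = -16384/187489

Answer: K = -16384/187489


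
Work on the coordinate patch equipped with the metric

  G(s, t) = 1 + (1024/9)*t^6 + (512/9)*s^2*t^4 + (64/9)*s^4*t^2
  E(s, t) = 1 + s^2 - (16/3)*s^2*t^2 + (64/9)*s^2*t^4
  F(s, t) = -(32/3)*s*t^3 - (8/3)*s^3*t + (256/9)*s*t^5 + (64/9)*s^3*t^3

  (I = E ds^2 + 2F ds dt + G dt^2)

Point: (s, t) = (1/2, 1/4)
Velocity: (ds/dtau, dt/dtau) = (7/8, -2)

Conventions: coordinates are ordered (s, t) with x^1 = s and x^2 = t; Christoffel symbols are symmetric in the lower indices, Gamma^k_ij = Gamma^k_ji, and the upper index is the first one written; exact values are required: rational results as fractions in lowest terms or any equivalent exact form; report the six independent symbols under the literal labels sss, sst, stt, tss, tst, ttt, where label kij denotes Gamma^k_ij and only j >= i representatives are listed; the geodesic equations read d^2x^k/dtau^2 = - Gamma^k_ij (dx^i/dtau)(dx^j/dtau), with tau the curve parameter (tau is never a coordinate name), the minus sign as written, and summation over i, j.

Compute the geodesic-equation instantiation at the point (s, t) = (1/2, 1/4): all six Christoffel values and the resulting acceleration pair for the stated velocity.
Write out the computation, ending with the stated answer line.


E = 169/144, F = -5/36, G = 10/9 at the point
E_s = 25/36, E_t = -5/9, F_s = -5/9, F_t = -8/9, G_s = 4/9, G_t = 16/9
EG - F^2 = 185/144;  g^inv = (144/185) * [[10/9, 5/36], [5/36, 169/144]]
first-kind symbols [ij,l] = (1/2)(d_i g_jl + d_j g_il - d_l g_ij): [ss,s] = E_s/2 = 25/72, [ss,t] = F_s - E_t/2 = -5/18, [st,s] = E_t/2 = -5/18, [st,t] = G_s/2 = 2/9, [tt,s] = F_t - G_s/2 = -10/9, [tt,t] = G_t/2 = 8/9
Gamma^s_ij = (G*[ij,s] - F*[ij,t])/(EG - F^2), Gamma^t_ij = (E*[ij,t] - F*[ij,s])/(EG - F^2)
Gamma_sss = 10/37, Gamma_sst = -8/37, Gamma_stt = -32/37, Gamma_tss = -8/37, Gamma_tst = 32/185, Gamma_ttt = 128/185
d^2s/dtau^2 = -(Gamma_sss*(7/8)^2 + 2*Gamma_sst*(7/8)*(-2) + Gamma_stt*(-2)^2) = 2955/1184
d^2t/dtau^2 = -(Gamma_tss*(7/8)^2 + 2*Gamma_tst*(7/8)*(-2) + Gamma_ttt*(-2)^2) = -591/296

Answer: Gamma_sss = 10/37, Gamma_sst = -8/37, Gamma_stt = -32/37, Gamma_tss = -8/37, Gamma_tst = 32/185, Gamma_ttt = 128/185; accelerations (d^2s/dtau^2, d^2t/dtau^2) = (2955/1184, -591/296)


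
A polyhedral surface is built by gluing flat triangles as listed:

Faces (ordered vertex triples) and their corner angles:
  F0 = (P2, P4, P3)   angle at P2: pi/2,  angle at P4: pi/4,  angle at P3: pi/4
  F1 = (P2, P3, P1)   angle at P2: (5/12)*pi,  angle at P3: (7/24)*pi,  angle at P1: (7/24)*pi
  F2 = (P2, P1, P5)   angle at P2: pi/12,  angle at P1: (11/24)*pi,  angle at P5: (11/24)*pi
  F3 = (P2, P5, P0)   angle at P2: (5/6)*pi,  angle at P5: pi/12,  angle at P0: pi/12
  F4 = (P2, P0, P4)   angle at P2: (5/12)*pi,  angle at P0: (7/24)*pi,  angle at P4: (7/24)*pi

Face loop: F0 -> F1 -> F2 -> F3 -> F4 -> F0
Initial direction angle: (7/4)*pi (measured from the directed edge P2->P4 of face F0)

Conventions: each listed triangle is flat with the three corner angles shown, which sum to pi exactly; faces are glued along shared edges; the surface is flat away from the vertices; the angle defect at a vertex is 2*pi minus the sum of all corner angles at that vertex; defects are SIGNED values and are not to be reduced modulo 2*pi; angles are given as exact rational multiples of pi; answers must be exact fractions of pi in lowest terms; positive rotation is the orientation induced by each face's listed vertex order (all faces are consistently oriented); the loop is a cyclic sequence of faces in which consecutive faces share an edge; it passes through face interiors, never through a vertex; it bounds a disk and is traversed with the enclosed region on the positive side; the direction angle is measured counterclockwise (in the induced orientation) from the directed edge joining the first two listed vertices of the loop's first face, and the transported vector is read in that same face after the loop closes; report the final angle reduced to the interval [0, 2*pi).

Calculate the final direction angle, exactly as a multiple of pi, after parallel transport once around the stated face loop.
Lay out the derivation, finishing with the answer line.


enclosed vertex P2: corner angles sum to (9/4)*pi, defect = 2*pi - (9/4)*pi = -pi/4
by Gauss-Bonnet the loop rotates the vector by the enclosed defect sum (positive orientation, mod 2*pi)
final angle = (7/4)*pi - pi/4 = (3/2)*pi (mod 2*pi)

Answer: final direction angle = (3/2)*pi


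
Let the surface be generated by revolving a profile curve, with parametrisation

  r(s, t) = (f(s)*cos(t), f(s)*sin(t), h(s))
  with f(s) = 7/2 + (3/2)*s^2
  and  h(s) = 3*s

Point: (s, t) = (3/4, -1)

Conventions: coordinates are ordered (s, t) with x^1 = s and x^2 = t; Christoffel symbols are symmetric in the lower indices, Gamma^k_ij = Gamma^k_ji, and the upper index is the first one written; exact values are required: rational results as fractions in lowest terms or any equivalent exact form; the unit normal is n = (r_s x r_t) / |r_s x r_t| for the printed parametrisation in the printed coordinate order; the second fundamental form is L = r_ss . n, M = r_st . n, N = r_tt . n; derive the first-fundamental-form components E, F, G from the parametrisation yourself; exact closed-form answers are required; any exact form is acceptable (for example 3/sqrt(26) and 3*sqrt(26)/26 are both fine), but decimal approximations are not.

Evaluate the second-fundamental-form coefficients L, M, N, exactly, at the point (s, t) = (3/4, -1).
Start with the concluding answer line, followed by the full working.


Answer: L = -12/5, M = 0, N = 139/40

f = 139/32, f' = 9/4, f'' = 3, h' = 3, h'' = 0
E = 225/16, F = 0, G = 19321/1024; answer radicand W^2 = 225/16
unnormalised second-form numerators: l = -9, m = 0, n = 417/32; L = l/sqrt(225/16), and similarly M = m/sqrt(W^2), N = n/sqrt(W^2)


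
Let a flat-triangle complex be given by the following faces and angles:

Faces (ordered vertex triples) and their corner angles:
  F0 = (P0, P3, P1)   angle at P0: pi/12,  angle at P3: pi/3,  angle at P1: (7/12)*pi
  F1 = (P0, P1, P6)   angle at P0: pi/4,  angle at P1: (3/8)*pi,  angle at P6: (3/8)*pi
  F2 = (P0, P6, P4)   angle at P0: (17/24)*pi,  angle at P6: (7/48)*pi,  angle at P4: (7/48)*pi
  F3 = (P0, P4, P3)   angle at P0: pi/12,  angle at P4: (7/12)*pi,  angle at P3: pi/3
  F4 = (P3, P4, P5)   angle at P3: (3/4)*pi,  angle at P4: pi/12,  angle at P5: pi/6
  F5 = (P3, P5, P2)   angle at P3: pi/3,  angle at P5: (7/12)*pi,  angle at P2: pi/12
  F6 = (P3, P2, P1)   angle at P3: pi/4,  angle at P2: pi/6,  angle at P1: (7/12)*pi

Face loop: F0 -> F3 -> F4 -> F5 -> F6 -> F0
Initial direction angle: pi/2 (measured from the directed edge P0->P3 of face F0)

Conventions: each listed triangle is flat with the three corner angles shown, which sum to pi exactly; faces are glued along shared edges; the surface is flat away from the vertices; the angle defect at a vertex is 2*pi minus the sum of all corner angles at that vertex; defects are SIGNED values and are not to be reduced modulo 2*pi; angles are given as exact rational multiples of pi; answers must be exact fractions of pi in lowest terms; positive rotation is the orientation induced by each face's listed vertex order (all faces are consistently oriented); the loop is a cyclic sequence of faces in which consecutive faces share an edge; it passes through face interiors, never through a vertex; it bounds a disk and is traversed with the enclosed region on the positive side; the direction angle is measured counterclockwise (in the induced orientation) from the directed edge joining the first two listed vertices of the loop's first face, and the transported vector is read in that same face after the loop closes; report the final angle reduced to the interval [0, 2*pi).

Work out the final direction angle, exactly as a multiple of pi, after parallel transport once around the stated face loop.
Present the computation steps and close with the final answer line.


enclosed vertex P3: corner angles sum to 2*pi, defect = 2*pi - 2*pi = 0
the final direction is the initial angle plus the enclosed defects, taken mod 2*pi in the induced orientation
final angle = pi/2 + 0 = pi/2 (mod 2*pi)

Answer: final direction angle = pi/2


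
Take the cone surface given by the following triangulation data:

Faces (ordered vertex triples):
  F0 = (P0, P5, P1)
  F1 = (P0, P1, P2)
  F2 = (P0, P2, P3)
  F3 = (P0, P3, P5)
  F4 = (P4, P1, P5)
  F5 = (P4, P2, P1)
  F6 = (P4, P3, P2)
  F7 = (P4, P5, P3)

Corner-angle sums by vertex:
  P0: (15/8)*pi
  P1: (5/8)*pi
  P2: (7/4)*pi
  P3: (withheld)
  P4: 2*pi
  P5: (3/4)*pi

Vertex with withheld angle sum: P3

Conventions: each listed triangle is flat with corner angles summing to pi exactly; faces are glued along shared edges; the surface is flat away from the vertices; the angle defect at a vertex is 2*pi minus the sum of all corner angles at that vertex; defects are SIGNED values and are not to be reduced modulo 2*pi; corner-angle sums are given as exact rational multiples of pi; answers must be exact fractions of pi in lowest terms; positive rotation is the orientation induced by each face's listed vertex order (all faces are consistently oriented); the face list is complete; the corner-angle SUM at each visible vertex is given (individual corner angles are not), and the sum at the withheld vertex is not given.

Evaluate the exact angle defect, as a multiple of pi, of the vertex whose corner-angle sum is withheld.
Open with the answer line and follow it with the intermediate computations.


Answer: defect(P3) = pi

V = 6, E = 12, F = 8; chi = V - E + F = 2
Gauss-Bonnet: total defect = 2*pi*chi = 4*pi; visible defects sum to 3*pi
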